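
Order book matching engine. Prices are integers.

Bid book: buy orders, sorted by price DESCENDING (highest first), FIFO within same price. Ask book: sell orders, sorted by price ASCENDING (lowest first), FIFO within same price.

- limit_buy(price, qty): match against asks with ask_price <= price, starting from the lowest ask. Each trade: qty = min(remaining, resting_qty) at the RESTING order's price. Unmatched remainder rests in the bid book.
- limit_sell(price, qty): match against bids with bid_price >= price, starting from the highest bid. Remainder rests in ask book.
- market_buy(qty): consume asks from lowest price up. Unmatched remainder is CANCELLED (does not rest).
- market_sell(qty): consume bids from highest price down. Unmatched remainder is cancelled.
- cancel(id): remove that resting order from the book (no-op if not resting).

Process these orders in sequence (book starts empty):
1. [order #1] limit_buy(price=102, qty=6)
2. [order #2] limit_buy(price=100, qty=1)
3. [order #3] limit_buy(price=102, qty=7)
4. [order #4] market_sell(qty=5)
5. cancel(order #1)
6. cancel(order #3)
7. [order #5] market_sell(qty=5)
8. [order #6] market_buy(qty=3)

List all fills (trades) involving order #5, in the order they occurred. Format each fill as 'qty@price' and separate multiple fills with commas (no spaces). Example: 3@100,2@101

After op 1 [order #1] limit_buy(price=102, qty=6): fills=none; bids=[#1:6@102] asks=[-]
After op 2 [order #2] limit_buy(price=100, qty=1): fills=none; bids=[#1:6@102 #2:1@100] asks=[-]
After op 3 [order #3] limit_buy(price=102, qty=7): fills=none; bids=[#1:6@102 #3:7@102 #2:1@100] asks=[-]
After op 4 [order #4] market_sell(qty=5): fills=#1x#4:5@102; bids=[#1:1@102 #3:7@102 #2:1@100] asks=[-]
After op 5 cancel(order #1): fills=none; bids=[#3:7@102 #2:1@100] asks=[-]
After op 6 cancel(order #3): fills=none; bids=[#2:1@100] asks=[-]
After op 7 [order #5] market_sell(qty=5): fills=#2x#5:1@100; bids=[-] asks=[-]
After op 8 [order #6] market_buy(qty=3): fills=none; bids=[-] asks=[-]

Answer: 1@100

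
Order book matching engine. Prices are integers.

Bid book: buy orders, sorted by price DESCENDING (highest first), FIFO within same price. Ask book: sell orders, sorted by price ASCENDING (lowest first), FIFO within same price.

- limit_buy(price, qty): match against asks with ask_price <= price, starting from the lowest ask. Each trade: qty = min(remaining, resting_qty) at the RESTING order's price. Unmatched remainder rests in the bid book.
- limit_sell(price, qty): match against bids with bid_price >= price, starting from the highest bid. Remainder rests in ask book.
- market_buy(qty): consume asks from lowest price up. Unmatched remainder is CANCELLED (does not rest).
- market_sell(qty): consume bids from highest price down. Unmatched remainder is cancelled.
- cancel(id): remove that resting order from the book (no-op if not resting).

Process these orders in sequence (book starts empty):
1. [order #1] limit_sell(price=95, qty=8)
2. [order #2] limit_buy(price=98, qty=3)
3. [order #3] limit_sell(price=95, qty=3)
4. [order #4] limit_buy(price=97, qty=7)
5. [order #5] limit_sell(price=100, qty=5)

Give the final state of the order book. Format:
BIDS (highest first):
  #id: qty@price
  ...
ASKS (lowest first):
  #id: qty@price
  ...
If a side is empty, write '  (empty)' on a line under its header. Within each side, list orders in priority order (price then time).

Answer: BIDS (highest first):
  (empty)
ASKS (lowest first):
  #3: 1@95
  #5: 5@100

Derivation:
After op 1 [order #1] limit_sell(price=95, qty=8): fills=none; bids=[-] asks=[#1:8@95]
After op 2 [order #2] limit_buy(price=98, qty=3): fills=#2x#1:3@95; bids=[-] asks=[#1:5@95]
After op 3 [order #3] limit_sell(price=95, qty=3): fills=none; bids=[-] asks=[#1:5@95 #3:3@95]
After op 4 [order #4] limit_buy(price=97, qty=7): fills=#4x#1:5@95 #4x#3:2@95; bids=[-] asks=[#3:1@95]
After op 5 [order #5] limit_sell(price=100, qty=5): fills=none; bids=[-] asks=[#3:1@95 #5:5@100]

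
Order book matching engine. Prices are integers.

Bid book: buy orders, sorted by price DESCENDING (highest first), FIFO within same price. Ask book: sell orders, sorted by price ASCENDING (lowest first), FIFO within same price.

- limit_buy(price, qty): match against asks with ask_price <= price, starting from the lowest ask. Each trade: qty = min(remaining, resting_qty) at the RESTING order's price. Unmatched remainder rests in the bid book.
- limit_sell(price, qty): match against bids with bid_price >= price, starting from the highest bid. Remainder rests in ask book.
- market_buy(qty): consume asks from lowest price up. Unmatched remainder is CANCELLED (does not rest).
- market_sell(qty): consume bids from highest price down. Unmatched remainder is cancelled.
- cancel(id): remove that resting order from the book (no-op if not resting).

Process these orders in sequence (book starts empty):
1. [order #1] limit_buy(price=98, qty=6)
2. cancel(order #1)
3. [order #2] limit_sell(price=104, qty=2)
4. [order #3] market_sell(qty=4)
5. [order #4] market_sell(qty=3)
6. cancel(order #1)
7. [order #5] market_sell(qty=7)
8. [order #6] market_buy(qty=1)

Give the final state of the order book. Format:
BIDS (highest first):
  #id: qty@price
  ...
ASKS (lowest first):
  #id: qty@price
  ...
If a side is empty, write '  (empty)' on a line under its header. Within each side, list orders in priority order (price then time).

After op 1 [order #1] limit_buy(price=98, qty=6): fills=none; bids=[#1:6@98] asks=[-]
After op 2 cancel(order #1): fills=none; bids=[-] asks=[-]
After op 3 [order #2] limit_sell(price=104, qty=2): fills=none; bids=[-] asks=[#2:2@104]
After op 4 [order #3] market_sell(qty=4): fills=none; bids=[-] asks=[#2:2@104]
After op 5 [order #4] market_sell(qty=3): fills=none; bids=[-] asks=[#2:2@104]
After op 6 cancel(order #1): fills=none; bids=[-] asks=[#2:2@104]
After op 7 [order #5] market_sell(qty=7): fills=none; bids=[-] asks=[#2:2@104]
After op 8 [order #6] market_buy(qty=1): fills=#6x#2:1@104; bids=[-] asks=[#2:1@104]

Answer: BIDS (highest first):
  (empty)
ASKS (lowest first):
  #2: 1@104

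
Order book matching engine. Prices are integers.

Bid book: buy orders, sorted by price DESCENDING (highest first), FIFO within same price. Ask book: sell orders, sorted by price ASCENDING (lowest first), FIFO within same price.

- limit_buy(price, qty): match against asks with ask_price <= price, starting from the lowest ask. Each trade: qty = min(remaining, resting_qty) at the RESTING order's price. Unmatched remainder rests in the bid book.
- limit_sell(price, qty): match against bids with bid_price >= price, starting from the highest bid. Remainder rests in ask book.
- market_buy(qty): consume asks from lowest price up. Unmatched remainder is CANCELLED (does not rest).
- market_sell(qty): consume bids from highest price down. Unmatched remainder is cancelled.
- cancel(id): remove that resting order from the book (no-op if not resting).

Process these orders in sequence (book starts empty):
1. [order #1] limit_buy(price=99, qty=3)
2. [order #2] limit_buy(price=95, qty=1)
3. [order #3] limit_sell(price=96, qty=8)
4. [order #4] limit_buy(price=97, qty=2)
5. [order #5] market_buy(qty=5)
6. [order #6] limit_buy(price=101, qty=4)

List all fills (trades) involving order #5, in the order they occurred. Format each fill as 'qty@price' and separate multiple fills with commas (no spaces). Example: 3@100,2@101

Answer: 3@96

Derivation:
After op 1 [order #1] limit_buy(price=99, qty=3): fills=none; bids=[#1:3@99] asks=[-]
After op 2 [order #2] limit_buy(price=95, qty=1): fills=none; bids=[#1:3@99 #2:1@95] asks=[-]
After op 3 [order #3] limit_sell(price=96, qty=8): fills=#1x#3:3@99; bids=[#2:1@95] asks=[#3:5@96]
After op 4 [order #4] limit_buy(price=97, qty=2): fills=#4x#3:2@96; bids=[#2:1@95] asks=[#3:3@96]
After op 5 [order #5] market_buy(qty=5): fills=#5x#3:3@96; bids=[#2:1@95] asks=[-]
After op 6 [order #6] limit_buy(price=101, qty=4): fills=none; bids=[#6:4@101 #2:1@95] asks=[-]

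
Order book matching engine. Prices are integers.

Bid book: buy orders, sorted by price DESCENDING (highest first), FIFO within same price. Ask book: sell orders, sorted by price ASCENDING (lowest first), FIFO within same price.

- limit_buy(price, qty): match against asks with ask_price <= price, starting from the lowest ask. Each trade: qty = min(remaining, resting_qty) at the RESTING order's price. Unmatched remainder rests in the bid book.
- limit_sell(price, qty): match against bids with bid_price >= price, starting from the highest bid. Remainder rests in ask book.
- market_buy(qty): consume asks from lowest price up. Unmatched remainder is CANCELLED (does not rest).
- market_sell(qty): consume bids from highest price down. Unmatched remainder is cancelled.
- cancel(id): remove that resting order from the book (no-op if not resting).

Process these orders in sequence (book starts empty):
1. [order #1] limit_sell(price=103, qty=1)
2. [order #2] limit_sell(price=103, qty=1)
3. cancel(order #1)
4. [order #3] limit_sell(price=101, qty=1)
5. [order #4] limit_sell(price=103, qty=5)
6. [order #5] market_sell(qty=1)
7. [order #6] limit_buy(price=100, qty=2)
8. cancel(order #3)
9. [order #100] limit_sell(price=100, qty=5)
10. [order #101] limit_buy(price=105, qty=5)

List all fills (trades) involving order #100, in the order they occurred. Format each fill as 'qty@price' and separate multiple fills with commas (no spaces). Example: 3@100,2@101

Answer: 2@100,3@100

Derivation:
After op 1 [order #1] limit_sell(price=103, qty=1): fills=none; bids=[-] asks=[#1:1@103]
After op 2 [order #2] limit_sell(price=103, qty=1): fills=none; bids=[-] asks=[#1:1@103 #2:1@103]
After op 3 cancel(order #1): fills=none; bids=[-] asks=[#2:1@103]
After op 4 [order #3] limit_sell(price=101, qty=1): fills=none; bids=[-] asks=[#3:1@101 #2:1@103]
After op 5 [order #4] limit_sell(price=103, qty=5): fills=none; bids=[-] asks=[#3:1@101 #2:1@103 #4:5@103]
After op 6 [order #5] market_sell(qty=1): fills=none; bids=[-] asks=[#3:1@101 #2:1@103 #4:5@103]
After op 7 [order #6] limit_buy(price=100, qty=2): fills=none; bids=[#6:2@100] asks=[#3:1@101 #2:1@103 #4:5@103]
After op 8 cancel(order #3): fills=none; bids=[#6:2@100] asks=[#2:1@103 #4:5@103]
After op 9 [order #100] limit_sell(price=100, qty=5): fills=#6x#100:2@100; bids=[-] asks=[#100:3@100 #2:1@103 #4:5@103]
After op 10 [order #101] limit_buy(price=105, qty=5): fills=#101x#100:3@100 #101x#2:1@103 #101x#4:1@103; bids=[-] asks=[#4:4@103]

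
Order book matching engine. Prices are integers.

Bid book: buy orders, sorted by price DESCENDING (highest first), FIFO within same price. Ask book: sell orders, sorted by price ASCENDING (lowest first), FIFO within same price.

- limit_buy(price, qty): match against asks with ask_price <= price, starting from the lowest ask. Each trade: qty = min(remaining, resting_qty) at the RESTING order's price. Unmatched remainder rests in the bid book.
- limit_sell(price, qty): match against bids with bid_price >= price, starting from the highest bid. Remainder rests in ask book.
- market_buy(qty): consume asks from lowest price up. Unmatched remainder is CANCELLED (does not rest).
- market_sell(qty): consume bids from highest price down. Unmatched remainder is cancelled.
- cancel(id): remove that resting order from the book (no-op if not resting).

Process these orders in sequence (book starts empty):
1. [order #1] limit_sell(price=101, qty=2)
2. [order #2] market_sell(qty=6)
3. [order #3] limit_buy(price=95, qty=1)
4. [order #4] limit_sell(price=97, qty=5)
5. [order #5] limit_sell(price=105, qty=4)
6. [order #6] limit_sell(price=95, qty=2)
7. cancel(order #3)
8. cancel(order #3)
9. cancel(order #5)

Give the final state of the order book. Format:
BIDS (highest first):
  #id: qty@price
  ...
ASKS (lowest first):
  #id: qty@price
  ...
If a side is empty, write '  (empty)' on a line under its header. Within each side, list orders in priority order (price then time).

After op 1 [order #1] limit_sell(price=101, qty=2): fills=none; bids=[-] asks=[#1:2@101]
After op 2 [order #2] market_sell(qty=6): fills=none; bids=[-] asks=[#1:2@101]
After op 3 [order #3] limit_buy(price=95, qty=1): fills=none; bids=[#3:1@95] asks=[#1:2@101]
After op 4 [order #4] limit_sell(price=97, qty=5): fills=none; bids=[#3:1@95] asks=[#4:5@97 #1:2@101]
After op 5 [order #5] limit_sell(price=105, qty=4): fills=none; bids=[#3:1@95] asks=[#4:5@97 #1:2@101 #5:4@105]
After op 6 [order #6] limit_sell(price=95, qty=2): fills=#3x#6:1@95; bids=[-] asks=[#6:1@95 #4:5@97 #1:2@101 #5:4@105]
After op 7 cancel(order #3): fills=none; bids=[-] asks=[#6:1@95 #4:5@97 #1:2@101 #5:4@105]
After op 8 cancel(order #3): fills=none; bids=[-] asks=[#6:1@95 #4:5@97 #1:2@101 #5:4@105]
After op 9 cancel(order #5): fills=none; bids=[-] asks=[#6:1@95 #4:5@97 #1:2@101]

Answer: BIDS (highest first):
  (empty)
ASKS (lowest first):
  #6: 1@95
  #4: 5@97
  #1: 2@101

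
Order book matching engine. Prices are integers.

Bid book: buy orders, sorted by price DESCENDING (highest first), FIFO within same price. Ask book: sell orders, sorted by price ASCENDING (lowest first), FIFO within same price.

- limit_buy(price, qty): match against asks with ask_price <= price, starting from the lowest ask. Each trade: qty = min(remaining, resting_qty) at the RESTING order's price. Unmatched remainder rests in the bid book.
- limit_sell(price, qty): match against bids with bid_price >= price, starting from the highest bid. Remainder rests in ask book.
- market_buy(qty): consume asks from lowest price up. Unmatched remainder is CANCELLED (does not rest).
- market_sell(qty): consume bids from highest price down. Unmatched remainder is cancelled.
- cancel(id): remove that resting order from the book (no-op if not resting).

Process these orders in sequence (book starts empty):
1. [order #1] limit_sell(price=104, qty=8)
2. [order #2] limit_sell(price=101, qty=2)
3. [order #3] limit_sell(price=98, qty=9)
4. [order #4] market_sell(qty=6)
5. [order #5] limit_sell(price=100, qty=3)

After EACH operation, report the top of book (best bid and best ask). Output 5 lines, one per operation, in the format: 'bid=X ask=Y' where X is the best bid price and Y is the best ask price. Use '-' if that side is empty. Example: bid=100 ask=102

Answer: bid=- ask=104
bid=- ask=101
bid=- ask=98
bid=- ask=98
bid=- ask=98

Derivation:
After op 1 [order #1] limit_sell(price=104, qty=8): fills=none; bids=[-] asks=[#1:8@104]
After op 2 [order #2] limit_sell(price=101, qty=2): fills=none; bids=[-] asks=[#2:2@101 #1:8@104]
After op 3 [order #3] limit_sell(price=98, qty=9): fills=none; bids=[-] asks=[#3:9@98 #2:2@101 #1:8@104]
After op 4 [order #4] market_sell(qty=6): fills=none; bids=[-] asks=[#3:9@98 #2:2@101 #1:8@104]
After op 5 [order #5] limit_sell(price=100, qty=3): fills=none; bids=[-] asks=[#3:9@98 #5:3@100 #2:2@101 #1:8@104]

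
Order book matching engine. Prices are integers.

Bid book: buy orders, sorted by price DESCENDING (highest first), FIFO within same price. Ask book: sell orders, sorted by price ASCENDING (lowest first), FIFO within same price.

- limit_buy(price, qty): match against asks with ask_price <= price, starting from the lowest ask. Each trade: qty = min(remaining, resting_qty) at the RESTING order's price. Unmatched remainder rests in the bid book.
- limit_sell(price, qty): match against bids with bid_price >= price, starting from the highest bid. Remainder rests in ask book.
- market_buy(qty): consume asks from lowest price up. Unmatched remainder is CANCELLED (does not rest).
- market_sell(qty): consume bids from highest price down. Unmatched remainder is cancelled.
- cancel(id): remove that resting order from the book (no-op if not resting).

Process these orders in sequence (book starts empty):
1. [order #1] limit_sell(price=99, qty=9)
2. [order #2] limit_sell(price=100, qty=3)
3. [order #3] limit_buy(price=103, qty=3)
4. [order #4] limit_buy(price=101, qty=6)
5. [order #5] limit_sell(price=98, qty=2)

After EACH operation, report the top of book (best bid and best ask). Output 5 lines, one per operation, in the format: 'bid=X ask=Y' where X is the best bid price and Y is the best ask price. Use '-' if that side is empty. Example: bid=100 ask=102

After op 1 [order #1] limit_sell(price=99, qty=9): fills=none; bids=[-] asks=[#1:9@99]
After op 2 [order #2] limit_sell(price=100, qty=3): fills=none; bids=[-] asks=[#1:9@99 #2:3@100]
After op 3 [order #3] limit_buy(price=103, qty=3): fills=#3x#1:3@99; bids=[-] asks=[#1:6@99 #2:3@100]
After op 4 [order #4] limit_buy(price=101, qty=6): fills=#4x#1:6@99; bids=[-] asks=[#2:3@100]
After op 5 [order #5] limit_sell(price=98, qty=2): fills=none; bids=[-] asks=[#5:2@98 #2:3@100]

Answer: bid=- ask=99
bid=- ask=99
bid=- ask=99
bid=- ask=100
bid=- ask=98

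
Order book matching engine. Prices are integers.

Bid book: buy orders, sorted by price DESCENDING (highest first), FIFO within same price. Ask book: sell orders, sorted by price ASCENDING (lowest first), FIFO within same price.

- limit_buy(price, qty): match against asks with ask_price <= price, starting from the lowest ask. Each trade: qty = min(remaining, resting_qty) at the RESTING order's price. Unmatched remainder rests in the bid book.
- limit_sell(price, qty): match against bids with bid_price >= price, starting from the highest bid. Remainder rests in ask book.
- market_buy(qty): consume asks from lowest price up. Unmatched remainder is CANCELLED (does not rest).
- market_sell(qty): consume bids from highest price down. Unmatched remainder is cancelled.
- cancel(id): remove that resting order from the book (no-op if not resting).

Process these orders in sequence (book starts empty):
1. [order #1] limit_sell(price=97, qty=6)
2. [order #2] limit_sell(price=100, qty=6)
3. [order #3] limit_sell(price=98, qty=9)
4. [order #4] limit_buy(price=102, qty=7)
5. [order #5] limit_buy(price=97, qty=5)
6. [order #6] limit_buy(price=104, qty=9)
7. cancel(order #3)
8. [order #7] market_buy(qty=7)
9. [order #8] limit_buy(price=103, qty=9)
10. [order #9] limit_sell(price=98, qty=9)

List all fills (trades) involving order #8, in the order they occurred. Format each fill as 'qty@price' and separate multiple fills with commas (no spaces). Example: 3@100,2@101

After op 1 [order #1] limit_sell(price=97, qty=6): fills=none; bids=[-] asks=[#1:6@97]
After op 2 [order #2] limit_sell(price=100, qty=6): fills=none; bids=[-] asks=[#1:6@97 #2:6@100]
After op 3 [order #3] limit_sell(price=98, qty=9): fills=none; bids=[-] asks=[#1:6@97 #3:9@98 #2:6@100]
After op 4 [order #4] limit_buy(price=102, qty=7): fills=#4x#1:6@97 #4x#3:1@98; bids=[-] asks=[#3:8@98 #2:6@100]
After op 5 [order #5] limit_buy(price=97, qty=5): fills=none; bids=[#5:5@97] asks=[#3:8@98 #2:6@100]
After op 6 [order #6] limit_buy(price=104, qty=9): fills=#6x#3:8@98 #6x#2:1@100; bids=[#5:5@97] asks=[#2:5@100]
After op 7 cancel(order #3): fills=none; bids=[#5:5@97] asks=[#2:5@100]
After op 8 [order #7] market_buy(qty=7): fills=#7x#2:5@100; bids=[#5:5@97] asks=[-]
After op 9 [order #8] limit_buy(price=103, qty=9): fills=none; bids=[#8:9@103 #5:5@97] asks=[-]
After op 10 [order #9] limit_sell(price=98, qty=9): fills=#8x#9:9@103; bids=[#5:5@97] asks=[-]

Answer: 9@103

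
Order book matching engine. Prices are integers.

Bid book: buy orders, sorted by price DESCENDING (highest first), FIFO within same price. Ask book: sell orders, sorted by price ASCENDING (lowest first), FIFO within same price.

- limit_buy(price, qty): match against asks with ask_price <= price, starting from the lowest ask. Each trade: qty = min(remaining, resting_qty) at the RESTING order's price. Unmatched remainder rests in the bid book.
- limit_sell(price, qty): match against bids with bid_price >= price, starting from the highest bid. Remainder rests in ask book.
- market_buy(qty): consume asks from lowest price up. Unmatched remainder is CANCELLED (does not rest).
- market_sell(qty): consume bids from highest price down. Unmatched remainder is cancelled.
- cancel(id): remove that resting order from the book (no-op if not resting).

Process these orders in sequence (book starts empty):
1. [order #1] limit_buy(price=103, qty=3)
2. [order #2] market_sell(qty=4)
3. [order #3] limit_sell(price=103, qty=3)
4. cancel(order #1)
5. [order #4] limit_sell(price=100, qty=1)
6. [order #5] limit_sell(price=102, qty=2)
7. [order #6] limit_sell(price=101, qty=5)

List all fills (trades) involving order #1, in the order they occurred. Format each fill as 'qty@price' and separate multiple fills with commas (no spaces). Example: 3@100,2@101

After op 1 [order #1] limit_buy(price=103, qty=3): fills=none; bids=[#1:3@103] asks=[-]
After op 2 [order #2] market_sell(qty=4): fills=#1x#2:3@103; bids=[-] asks=[-]
After op 3 [order #3] limit_sell(price=103, qty=3): fills=none; bids=[-] asks=[#3:3@103]
After op 4 cancel(order #1): fills=none; bids=[-] asks=[#3:3@103]
After op 5 [order #4] limit_sell(price=100, qty=1): fills=none; bids=[-] asks=[#4:1@100 #3:3@103]
After op 6 [order #5] limit_sell(price=102, qty=2): fills=none; bids=[-] asks=[#4:1@100 #5:2@102 #3:3@103]
After op 7 [order #6] limit_sell(price=101, qty=5): fills=none; bids=[-] asks=[#4:1@100 #6:5@101 #5:2@102 #3:3@103]

Answer: 3@103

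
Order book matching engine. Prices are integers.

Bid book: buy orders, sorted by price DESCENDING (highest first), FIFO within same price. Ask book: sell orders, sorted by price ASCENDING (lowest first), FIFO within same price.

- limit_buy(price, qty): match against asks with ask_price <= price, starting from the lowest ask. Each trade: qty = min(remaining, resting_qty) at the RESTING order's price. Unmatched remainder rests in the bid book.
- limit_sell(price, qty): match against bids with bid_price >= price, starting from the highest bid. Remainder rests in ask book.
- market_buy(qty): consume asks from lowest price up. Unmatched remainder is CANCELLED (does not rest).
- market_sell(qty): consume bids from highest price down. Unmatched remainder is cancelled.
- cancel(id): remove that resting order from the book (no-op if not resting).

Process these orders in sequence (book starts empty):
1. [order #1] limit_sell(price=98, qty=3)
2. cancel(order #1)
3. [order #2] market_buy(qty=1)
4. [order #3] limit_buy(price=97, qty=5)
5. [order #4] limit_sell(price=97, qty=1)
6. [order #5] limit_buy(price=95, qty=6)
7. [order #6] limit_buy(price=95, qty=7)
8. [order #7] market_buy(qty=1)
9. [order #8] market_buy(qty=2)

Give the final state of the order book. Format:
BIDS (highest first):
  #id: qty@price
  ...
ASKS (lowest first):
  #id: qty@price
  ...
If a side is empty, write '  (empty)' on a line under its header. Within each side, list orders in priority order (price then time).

Answer: BIDS (highest first):
  #3: 4@97
  #5: 6@95
  #6: 7@95
ASKS (lowest first):
  (empty)

Derivation:
After op 1 [order #1] limit_sell(price=98, qty=3): fills=none; bids=[-] asks=[#1:3@98]
After op 2 cancel(order #1): fills=none; bids=[-] asks=[-]
After op 3 [order #2] market_buy(qty=1): fills=none; bids=[-] asks=[-]
After op 4 [order #3] limit_buy(price=97, qty=5): fills=none; bids=[#3:5@97] asks=[-]
After op 5 [order #4] limit_sell(price=97, qty=1): fills=#3x#4:1@97; bids=[#3:4@97] asks=[-]
After op 6 [order #5] limit_buy(price=95, qty=6): fills=none; bids=[#3:4@97 #5:6@95] asks=[-]
After op 7 [order #6] limit_buy(price=95, qty=7): fills=none; bids=[#3:4@97 #5:6@95 #6:7@95] asks=[-]
After op 8 [order #7] market_buy(qty=1): fills=none; bids=[#3:4@97 #5:6@95 #6:7@95] asks=[-]
After op 9 [order #8] market_buy(qty=2): fills=none; bids=[#3:4@97 #5:6@95 #6:7@95] asks=[-]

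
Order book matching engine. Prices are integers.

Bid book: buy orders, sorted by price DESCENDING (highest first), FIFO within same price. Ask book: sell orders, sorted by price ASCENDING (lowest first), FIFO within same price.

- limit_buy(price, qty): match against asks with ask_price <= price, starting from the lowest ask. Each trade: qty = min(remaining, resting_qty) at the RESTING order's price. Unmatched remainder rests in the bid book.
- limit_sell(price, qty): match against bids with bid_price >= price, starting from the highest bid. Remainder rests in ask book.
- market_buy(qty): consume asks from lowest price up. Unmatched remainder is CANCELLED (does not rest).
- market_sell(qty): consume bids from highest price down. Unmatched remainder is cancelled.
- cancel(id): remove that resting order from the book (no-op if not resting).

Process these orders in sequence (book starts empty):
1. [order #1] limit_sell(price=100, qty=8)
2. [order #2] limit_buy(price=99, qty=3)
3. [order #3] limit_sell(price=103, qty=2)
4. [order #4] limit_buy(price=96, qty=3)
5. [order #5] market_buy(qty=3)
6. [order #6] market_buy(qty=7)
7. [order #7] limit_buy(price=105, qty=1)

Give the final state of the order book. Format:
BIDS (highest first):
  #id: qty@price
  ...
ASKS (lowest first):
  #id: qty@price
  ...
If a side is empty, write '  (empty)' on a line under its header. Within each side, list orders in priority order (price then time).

Answer: BIDS (highest first):
  #7: 1@105
  #2: 3@99
  #4: 3@96
ASKS (lowest first):
  (empty)

Derivation:
After op 1 [order #1] limit_sell(price=100, qty=8): fills=none; bids=[-] asks=[#1:8@100]
After op 2 [order #2] limit_buy(price=99, qty=3): fills=none; bids=[#2:3@99] asks=[#1:8@100]
After op 3 [order #3] limit_sell(price=103, qty=2): fills=none; bids=[#2:3@99] asks=[#1:8@100 #3:2@103]
After op 4 [order #4] limit_buy(price=96, qty=3): fills=none; bids=[#2:3@99 #4:3@96] asks=[#1:8@100 #3:2@103]
After op 5 [order #5] market_buy(qty=3): fills=#5x#1:3@100; bids=[#2:3@99 #4:3@96] asks=[#1:5@100 #3:2@103]
After op 6 [order #6] market_buy(qty=7): fills=#6x#1:5@100 #6x#3:2@103; bids=[#2:3@99 #4:3@96] asks=[-]
After op 7 [order #7] limit_buy(price=105, qty=1): fills=none; bids=[#7:1@105 #2:3@99 #4:3@96] asks=[-]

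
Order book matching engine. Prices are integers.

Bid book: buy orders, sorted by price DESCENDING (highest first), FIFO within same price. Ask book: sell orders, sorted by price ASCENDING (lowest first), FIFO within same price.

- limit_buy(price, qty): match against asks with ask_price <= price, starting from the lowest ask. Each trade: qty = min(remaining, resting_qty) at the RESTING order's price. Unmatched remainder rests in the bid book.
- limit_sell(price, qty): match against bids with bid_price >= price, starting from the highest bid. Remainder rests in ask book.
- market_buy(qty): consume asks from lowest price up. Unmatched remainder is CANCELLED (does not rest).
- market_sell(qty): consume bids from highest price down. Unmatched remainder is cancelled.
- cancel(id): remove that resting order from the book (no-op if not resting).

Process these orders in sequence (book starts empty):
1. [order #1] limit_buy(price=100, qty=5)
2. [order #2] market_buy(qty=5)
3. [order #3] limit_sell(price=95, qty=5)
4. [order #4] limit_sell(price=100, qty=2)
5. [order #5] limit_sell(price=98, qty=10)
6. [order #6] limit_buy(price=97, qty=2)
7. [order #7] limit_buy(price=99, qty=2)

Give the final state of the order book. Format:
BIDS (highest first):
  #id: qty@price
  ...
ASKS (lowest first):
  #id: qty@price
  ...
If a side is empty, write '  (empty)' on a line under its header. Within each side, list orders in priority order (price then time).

Answer: BIDS (highest first):
  #6: 2@97
ASKS (lowest first):
  #5: 8@98
  #4: 2@100

Derivation:
After op 1 [order #1] limit_buy(price=100, qty=5): fills=none; bids=[#1:5@100] asks=[-]
After op 2 [order #2] market_buy(qty=5): fills=none; bids=[#1:5@100] asks=[-]
After op 3 [order #3] limit_sell(price=95, qty=5): fills=#1x#3:5@100; bids=[-] asks=[-]
After op 4 [order #4] limit_sell(price=100, qty=2): fills=none; bids=[-] asks=[#4:2@100]
After op 5 [order #5] limit_sell(price=98, qty=10): fills=none; bids=[-] asks=[#5:10@98 #4:2@100]
After op 6 [order #6] limit_buy(price=97, qty=2): fills=none; bids=[#6:2@97] asks=[#5:10@98 #4:2@100]
After op 7 [order #7] limit_buy(price=99, qty=2): fills=#7x#5:2@98; bids=[#6:2@97] asks=[#5:8@98 #4:2@100]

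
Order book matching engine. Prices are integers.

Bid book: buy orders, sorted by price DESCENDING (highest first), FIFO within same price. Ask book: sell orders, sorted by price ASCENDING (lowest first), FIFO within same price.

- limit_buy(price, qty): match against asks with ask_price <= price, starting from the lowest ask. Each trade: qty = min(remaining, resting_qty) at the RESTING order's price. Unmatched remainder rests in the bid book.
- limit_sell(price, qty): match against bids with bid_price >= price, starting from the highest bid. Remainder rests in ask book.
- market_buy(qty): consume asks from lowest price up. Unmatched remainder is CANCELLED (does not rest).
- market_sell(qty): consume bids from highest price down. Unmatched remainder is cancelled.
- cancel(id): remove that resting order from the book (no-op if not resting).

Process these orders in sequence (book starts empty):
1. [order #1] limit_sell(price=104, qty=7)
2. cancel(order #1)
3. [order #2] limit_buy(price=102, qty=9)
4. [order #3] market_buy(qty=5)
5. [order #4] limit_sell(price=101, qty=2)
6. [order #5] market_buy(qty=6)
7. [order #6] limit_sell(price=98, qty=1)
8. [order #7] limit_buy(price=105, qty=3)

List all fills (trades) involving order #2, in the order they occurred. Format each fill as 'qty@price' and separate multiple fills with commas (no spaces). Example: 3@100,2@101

Answer: 2@102,1@102

Derivation:
After op 1 [order #1] limit_sell(price=104, qty=7): fills=none; bids=[-] asks=[#1:7@104]
After op 2 cancel(order #1): fills=none; bids=[-] asks=[-]
After op 3 [order #2] limit_buy(price=102, qty=9): fills=none; bids=[#2:9@102] asks=[-]
After op 4 [order #3] market_buy(qty=5): fills=none; bids=[#2:9@102] asks=[-]
After op 5 [order #4] limit_sell(price=101, qty=2): fills=#2x#4:2@102; bids=[#2:7@102] asks=[-]
After op 6 [order #5] market_buy(qty=6): fills=none; bids=[#2:7@102] asks=[-]
After op 7 [order #6] limit_sell(price=98, qty=1): fills=#2x#6:1@102; bids=[#2:6@102] asks=[-]
After op 8 [order #7] limit_buy(price=105, qty=3): fills=none; bids=[#7:3@105 #2:6@102] asks=[-]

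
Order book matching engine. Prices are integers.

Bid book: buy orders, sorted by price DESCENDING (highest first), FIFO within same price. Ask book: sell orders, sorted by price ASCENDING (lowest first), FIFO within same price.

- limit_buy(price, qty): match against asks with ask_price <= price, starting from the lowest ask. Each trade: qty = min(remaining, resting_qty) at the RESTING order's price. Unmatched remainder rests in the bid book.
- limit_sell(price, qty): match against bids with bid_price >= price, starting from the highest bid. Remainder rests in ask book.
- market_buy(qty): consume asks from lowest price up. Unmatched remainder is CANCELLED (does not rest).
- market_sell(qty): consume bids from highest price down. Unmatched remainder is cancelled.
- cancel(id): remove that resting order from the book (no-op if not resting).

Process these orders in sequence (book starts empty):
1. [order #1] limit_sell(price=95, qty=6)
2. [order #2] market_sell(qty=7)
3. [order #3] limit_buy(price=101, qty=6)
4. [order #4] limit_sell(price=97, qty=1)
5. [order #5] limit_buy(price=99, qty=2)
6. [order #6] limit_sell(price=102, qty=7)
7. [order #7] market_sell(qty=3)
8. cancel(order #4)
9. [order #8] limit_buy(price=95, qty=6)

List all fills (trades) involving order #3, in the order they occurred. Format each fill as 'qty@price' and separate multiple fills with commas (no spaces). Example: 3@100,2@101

After op 1 [order #1] limit_sell(price=95, qty=6): fills=none; bids=[-] asks=[#1:6@95]
After op 2 [order #2] market_sell(qty=7): fills=none; bids=[-] asks=[#1:6@95]
After op 3 [order #3] limit_buy(price=101, qty=6): fills=#3x#1:6@95; bids=[-] asks=[-]
After op 4 [order #4] limit_sell(price=97, qty=1): fills=none; bids=[-] asks=[#4:1@97]
After op 5 [order #5] limit_buy(price=99, qty=2): fills=#5x#4:1@97; bids=[#5:1@99] asks=[-]
After op 6 [order #6] limit_sell(price=102, qty=7): fills=none; bids=[#5:1@99] asks=[#6:7@102]
After op 7 [order #7] market_sell(qty=3): fills=#5x#7:1@99; bids=[-] asks=[#6:7@102]
After op 8 cancel(order #4): fills=none; bids=[-] asks=[#6:7@102]
After op 9 [order #8] limit_buy(price=95, qty=6): fills=none; bids=[#8:6@95] asks=[#6:7@102]

Answer: 6@95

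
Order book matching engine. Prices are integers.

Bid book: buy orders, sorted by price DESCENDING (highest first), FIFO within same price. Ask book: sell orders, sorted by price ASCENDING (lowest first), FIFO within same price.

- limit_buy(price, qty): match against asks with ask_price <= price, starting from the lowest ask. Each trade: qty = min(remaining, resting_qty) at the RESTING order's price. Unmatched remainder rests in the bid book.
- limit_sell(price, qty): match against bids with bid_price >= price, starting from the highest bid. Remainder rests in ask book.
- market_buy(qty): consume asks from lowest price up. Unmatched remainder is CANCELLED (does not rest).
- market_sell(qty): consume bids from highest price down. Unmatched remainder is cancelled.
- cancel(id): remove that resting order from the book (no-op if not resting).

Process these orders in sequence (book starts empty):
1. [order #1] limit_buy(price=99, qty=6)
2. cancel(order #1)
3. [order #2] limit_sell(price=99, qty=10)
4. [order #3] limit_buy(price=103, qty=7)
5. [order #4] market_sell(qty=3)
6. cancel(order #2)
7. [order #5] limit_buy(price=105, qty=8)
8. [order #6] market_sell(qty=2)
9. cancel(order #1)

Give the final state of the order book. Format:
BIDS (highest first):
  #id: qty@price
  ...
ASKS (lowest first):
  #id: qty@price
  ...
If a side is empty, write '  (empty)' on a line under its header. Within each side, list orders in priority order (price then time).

After op 1 [order #1] limit_buy(price=99, qty=6): fills=none; bids=[#1:6@99] asks=[-]
After op 2 cancel(order #1): fills=none; bids=[-] asks=[-]
After op 3 [order #2] limit_sell(price=99, qty=10): fills=none; bids=[-] asks=[#2:10@99]
After op 4 [order #3] limit_buy(price=103, qty=7): fills=#3x#2:7@99; bids=[-] asks=[#2:3@99]
After op 5 [order #4] market_sell(qty=3): fills=none; bids=[-] asks=[#2:3@99]
After op 6 cancel(order #2): fills=none; bids=[-] asks=[-]
After op 7 [order #5] limit_buy(price=105, qty=8): fills=none; bids=[#5:8@105] asks=[-]
After op 8 [order #6] market_sell(qty=2): fills=#5x#6:2@105; bids=[#5:6@105] asks=[-]
After op 9 cancel(order #1): fills=none; bids=[#5:6@105] asks=[-]

Answer: BIDS (highest first):
  #5: 6@105
ASKS (lowest first):
  (empty)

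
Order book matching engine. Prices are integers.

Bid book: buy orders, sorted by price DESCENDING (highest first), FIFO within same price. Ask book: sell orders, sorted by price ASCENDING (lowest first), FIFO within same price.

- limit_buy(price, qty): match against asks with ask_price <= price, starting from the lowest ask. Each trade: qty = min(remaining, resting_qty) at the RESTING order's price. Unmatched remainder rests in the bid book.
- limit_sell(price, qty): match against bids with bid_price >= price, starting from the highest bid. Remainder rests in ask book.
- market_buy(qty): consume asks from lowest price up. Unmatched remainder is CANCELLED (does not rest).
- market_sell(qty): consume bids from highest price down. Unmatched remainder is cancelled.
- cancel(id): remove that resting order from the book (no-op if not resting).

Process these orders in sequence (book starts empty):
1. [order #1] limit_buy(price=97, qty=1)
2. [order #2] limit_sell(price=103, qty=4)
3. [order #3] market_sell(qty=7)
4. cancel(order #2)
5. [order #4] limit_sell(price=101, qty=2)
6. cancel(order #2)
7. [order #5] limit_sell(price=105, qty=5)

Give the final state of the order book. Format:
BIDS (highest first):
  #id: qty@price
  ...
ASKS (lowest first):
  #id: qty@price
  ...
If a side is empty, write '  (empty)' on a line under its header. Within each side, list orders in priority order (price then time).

After op 1 [order #1] limit_buy(price=97, qty=1): fills=none; bids=[#1:1@97] asks=[-]
After op 2 [order #2] limit_sell(price=103, qty=4): fills=none; bids=[#1:1@97] asks=[#2:4@103]
After op 3 [order #3] market_sell(qty=7): fills=#1x#3:1@97; bids=[-] asks=[#2:4@103]
After op 4 cancel(order #2): fills=none; bids=[-] asks=[-]
After op 5 [order #4] limit_sell(price=101, qty=2): fills=none; bids=[-] asks=[#4:2@101]
After op 6 cancel(order #2): fills=none; bids=[-] asks=[#4:2@101]
After op 7 [order #5] limit_sell(price=105, qty=5): fills=none; bids=[-] asks=[#4:2@101 #5:5@105]

Answer: BIDS (highest first):
  (empty)
ASKS (lowest first):
  #4: 2@101
  #5: 5@105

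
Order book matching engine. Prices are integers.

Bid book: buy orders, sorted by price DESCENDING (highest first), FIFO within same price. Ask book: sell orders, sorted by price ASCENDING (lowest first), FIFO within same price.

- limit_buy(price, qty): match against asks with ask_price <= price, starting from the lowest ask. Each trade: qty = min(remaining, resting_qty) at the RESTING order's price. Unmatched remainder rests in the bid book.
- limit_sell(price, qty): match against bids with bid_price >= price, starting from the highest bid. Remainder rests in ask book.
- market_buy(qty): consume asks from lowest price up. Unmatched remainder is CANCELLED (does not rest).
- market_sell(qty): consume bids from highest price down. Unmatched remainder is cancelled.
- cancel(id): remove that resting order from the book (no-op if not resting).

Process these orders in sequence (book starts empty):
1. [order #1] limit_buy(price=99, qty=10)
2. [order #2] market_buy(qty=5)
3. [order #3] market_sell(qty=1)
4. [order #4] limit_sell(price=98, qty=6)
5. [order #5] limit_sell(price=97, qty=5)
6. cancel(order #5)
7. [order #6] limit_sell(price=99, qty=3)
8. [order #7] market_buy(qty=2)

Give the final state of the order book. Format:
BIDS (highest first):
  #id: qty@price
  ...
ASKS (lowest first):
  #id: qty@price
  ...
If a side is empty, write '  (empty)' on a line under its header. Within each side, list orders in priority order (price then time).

After op 1 [order #1] limit_buy(price=99, qty=10): fills=none; bids=[#1:10@99] asks=[-]
After op 2 [order #2] market_buy(qty=5): fills=none; bids=[#1:10@99] asks=[-]
After op 3 [order #3] market_sell(qty=1): fills=#1x#3:1@99; bids=[#1:9@99] asks=[-]
After op 4 [order #4] limit_sell(price=98, qty=6): fills=#1x#4:6@99; bids=[#1:3@99] asks=[-]
After op 5 [order #5] limit_sell(price=97, qty=5): fills=#1x#5:3@99; bids=[-] asks=[#5:2@97]
After op 6 cancel(order #5): fills=none; bids=[-] asks=[-]
After op 7 [order #6] limit_sell(price=99, qty=3): fills=none; bids=[-] asks=[#6:3@99]
After op 8 [order #7] market_buy(qty=2): fills=#7x#6:2@99; bids=[-] asks=[#6:1@99]

Answer: BIDS (highest first):
  (empty)
ASKS (lowest first):
  #6: 1@99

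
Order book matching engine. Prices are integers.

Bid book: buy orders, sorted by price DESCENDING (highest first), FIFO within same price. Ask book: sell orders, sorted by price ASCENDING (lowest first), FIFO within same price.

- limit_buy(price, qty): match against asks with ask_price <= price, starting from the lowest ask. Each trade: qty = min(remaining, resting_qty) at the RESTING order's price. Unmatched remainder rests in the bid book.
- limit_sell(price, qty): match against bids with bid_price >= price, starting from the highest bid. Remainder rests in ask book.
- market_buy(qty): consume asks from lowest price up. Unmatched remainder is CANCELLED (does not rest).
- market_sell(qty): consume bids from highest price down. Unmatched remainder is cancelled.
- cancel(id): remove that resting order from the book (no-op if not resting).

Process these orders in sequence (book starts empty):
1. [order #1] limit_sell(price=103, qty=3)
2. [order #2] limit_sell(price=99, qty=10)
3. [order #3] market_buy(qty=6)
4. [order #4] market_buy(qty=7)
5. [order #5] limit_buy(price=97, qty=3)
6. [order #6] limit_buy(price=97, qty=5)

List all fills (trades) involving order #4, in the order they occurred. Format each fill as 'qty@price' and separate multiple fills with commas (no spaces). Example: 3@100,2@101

Answer: 4@99,3@103

Derivation:
After op 1 [order #1] limit_sell(price=103, qty=3): fills=none; bids=[-] asks=[#1:3@103]
After op 2 [order #2] limit_sell(price=99, qty=10): fills=none; bids=[-] asks=[#2:10@99 #1:3@103]
After op 3 [order #3] market_buy(qty=6): fills=#3x#2:6@99; bids=[-] asks=[#2:4@99 #1:3@103]
After op 4 [order #4] market_buy(qty=7): fills=#4x#2:4@99 #4x#1:3@103; bids=[-] asks=[-]
After op 5 [order #5] limit_buy(price=97, qty=3): fills=none; bids=[#5:3@97] asks=[-]
After op 6 [order #6] limit_buy(price=97, qty=5): fills=none; bids=[#5:3@97 #6:5@97] asks=[-]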